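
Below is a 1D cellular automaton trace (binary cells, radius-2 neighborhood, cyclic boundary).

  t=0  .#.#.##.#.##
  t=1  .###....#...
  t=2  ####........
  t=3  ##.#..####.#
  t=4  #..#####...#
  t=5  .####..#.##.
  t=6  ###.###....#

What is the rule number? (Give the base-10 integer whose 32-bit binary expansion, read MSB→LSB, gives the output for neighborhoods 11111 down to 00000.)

314492553

  #####|.  b31=0 t=4,i=5
  ####.|.  b30=0 t=2,i=2
  ###.#|.  b29=0 t=3,i=1
  ###..|#  b28=1 t=1,i=3
  ##.##|.  b27=0 t=3,i=10
  ##.#.|.  b26=0 t=0,i=0
  ##..#|#  b25=1 t=4,i=1
  ##...|.  b24=0 t=1,i=4
  #.###|#  b23=1 t=3,i=11
  #.##.|.  b22=0 t=0,i=5
  #.#.#|#  b21=1 t=0,i=1
  #.#..|#  b20=1 t=3,i=3
  #..##|#  b19=1 t=3,i=5
  #..#.|#  b18=1 t=5,i=6
  #...#|#  b17=1 t=4,i=9
  #....|.  b16=0 t=1,i=5
  .####|#  b15=1 t=2,i=1
  .###.|#  b14=1 t=1,i=2
  .##.#|.  b13=0 t=0,i=6
  .##..|.  b12=0 t=4,i=0
  .#.##|.  b11=0 t=0,i=4
  .#.#.|#  b10=1 t=0,i=2
  .#..#|#  b9=1 t=3,i=4
  .#...|.  b8=0 t=1,i=9
  ..###|#  b7=1 t=1,i=1
  ..##.|.  b6=0 t=4,i=11
  ..#.#|.  b5=0 t=5,i=7
  ..#..|.  b4=0 t=1,i=8
  ...##|#  b3=1 t=1,i=0
  ...#.|.  b2=0 t=1,i=7
  ....#|.  b1=0 t=1,i=6
  .....|#  b0=1 t=2,i=6
  bits 00010010101111101100011010001001 = 314492553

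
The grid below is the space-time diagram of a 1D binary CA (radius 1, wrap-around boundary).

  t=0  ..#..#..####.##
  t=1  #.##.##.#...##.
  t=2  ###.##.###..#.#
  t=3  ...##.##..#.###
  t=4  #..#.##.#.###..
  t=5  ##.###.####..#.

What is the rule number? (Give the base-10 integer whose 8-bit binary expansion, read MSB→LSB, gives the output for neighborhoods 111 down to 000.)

60

  ###|.  b7=0 t=0,i=9
  ##.|.  b6=0 t=0,i=11
  #.#|#  b5=1 t=0,i=12
  #..|#  b4=1 t=0,i=0
  .##|#  b3=1 t=0,i=8
  .#.|#  b2=1 t=0,i=2
  ..#|.  b1=0 t=0,i=1
  ...|.  b0=0 t=1,i=10
  bits 00111100 = 60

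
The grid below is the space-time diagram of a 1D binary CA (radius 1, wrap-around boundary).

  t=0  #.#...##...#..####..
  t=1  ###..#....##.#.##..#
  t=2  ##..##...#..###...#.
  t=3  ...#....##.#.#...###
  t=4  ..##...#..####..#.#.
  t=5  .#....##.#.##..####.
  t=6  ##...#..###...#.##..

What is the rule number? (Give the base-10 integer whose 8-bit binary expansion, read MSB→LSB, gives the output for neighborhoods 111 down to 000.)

166

  [7] ### => #  t=0,i=15
  [6] ##. => .  t=0,i=7
  [5] #.# => #  t=0,i=1
  [4] #.. => .  t=0,i=3
  [3] .## => .  t=0,i=6
  [2] .#. => #  t=0,i=0
  [1] ..# => #  t=0,i=5
  [0] ... => .  t=0,i=4
  bits 10100110 = 166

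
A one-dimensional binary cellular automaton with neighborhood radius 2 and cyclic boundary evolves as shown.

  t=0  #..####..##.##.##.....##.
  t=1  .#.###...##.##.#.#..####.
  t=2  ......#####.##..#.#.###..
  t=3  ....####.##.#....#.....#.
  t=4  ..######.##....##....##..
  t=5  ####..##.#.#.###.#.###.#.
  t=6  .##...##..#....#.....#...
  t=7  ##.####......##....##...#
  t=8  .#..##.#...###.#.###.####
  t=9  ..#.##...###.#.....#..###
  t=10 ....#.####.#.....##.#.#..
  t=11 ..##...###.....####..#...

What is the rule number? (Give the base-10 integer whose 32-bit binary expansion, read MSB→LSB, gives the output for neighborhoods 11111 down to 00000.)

  [31] ##### => .  t=2,i=8
  [30] ####. => #  t=0,i=5
  [29] ###.# => #  t=2,i=10
  [28] ###.. => .  t=0,i=6
  [27] ##.## => .  t=0,i=11
  [26] ##.#. => .  t=0,i=24
  [25] ##..# => .  t=0,i=7
  [24] ##... => #  t=0,i=17
  [23] #.### => .  t=1,i=3
  [22] #.##. => #  t=0,i=12
  [21] #.#.# => .  t=1,i=15
  [20] #.#.. => .  t=0,i=0
  [19] #..## => .  t=0,i=2
  [18] #..#. => .  t=1,i=0
  [17] #...# => #  t=1,i=7
  [16] #.... => .  t=0,i=18
  [15] .#### => #  t=0,i=4
  [14] .###. => .  t=1,i=4
  [13] .##.# => #  t=0,i=10
  [12] .##.. => .  t=0,i=16
  [11] .#.## => .  t=1,i=2
  [10] .#.#. => #  t=1,i=16
  [9] .#..# => #  t=0,i=1
  [8] .#... => .  t=3,i=13
  [7] ..### => #  t=0,i=3
  [6] ..##. => #  t=0,i=9
  [5] ..#.# => .  t=1,i=1
  [4] ..#.. => .  t=3,i=17
  [3] ...## => #  t=0,i=21
  [2] ...#. => #  t=3,i=16
  [1] ....# => #  t=0,i=20
  [0] ..... => .  t=0,i=19
  bits 01100001010000101010011011001110 = 1631758030

1631758030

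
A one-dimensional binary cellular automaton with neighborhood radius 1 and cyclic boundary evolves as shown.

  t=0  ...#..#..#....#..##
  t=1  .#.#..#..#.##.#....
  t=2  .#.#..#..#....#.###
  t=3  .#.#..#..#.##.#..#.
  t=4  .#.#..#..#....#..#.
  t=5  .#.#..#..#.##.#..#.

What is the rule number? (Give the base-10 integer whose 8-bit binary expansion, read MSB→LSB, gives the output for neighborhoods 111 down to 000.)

  nb ###: next=#  (t=2,i=17, bit7=1)
  nb ##.: next=.  (t=0,i=18, bit6=0)
  nb #.#: next=.  (t=1,i=2, bit5=0)
  nb #..: next=.  (t=0,i=0, bit4=0)
  nb .##: next=.  (t=0,i=17, bit3=0)
  nb .#.: next=#  (t=0,i=3, bit2=1)
  nb ..#: next=.  (t=0,i=2, bit1=0)
  nb ...: next=#  (t=0,i=1, bit0=1)
  bits 10000101 = 133

133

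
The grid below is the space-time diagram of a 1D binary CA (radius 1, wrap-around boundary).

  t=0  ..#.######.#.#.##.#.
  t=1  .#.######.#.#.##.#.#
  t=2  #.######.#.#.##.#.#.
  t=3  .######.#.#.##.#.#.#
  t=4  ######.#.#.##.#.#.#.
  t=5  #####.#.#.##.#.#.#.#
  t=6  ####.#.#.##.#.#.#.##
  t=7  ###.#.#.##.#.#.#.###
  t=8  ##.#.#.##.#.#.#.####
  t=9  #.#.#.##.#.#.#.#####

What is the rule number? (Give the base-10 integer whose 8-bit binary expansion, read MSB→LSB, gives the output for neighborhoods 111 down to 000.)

  nb ###: next=#  (t=0,i=5, bit7=1)
  nb ##.: next=.  (t=0,i=9, bit6=0)
  nb #.#: next=#  (t=0,i=3, bit5=1)
  nb #..: next=#  (t=0,i=19, bit4=1)
  nb .##: next=#  (t=0,i=4, bit3=1)
  nb .#.: next=.  (t=0,i=2, bit2=0)
  nb ..#: next=#  (t=0,i=1, bit1=1)
  nb ...: next=.  (t=0,i=0, bit0=0)
  bits 10111010 = 186

186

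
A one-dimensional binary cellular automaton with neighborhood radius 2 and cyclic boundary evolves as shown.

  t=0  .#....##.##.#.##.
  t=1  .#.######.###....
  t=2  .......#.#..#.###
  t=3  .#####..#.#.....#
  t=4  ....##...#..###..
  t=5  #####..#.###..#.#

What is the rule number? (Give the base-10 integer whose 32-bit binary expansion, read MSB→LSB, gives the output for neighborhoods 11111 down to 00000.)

  #####|.  b31=0 t=1,i=5
  ####.|#  b30=1 t=1,i=7
  ###.#|.  b29=0 t=1,i=8
  ###..|#  b28=1 t=1,i=12
  ##.##|#  b27=1 t=0,i=8
  ##.#.|#  b26=1 t=0,i=11
  ##..#|.  b25=0 t=0,i=16
  ##...|.  b24=0 t=1,i=13
  #.###|.  b23=0 t=1,i=3
  #.##.|.  b22=0 t=0,i=9
  #.#.#|#  b21=1 t=0,i=12
  #.#..|.  b20=0 t=2,i=9
  #..##|#  b19=1 t=4,i=11
  #..#.|.  b18=0 t=0,i=0
  #...#|#  b17=1 t=4,i=7
  #....|#  b16=1 t=0,i=3
  .####|.  b15=0 t=1,i=4
  .###.|.  b14=0 t=1,i=11
  .##.#|#  b13=1 t=0,i=7
  .##..|.  b12=0 t=0,i=15
  .#.##|.  b11=0 t=0,i=13
  .#.#.|#  b10=1 t=2,i=8
  .#..#|#  b9=1 t=2,i=10
  .#...|.  b8=0 t=0,i=2
  ..###|.  b7=0 t=4,i=12
  ..##.|#  b6=1 t=0,i=6
  ..#.#|.  b5=0 t=1,i=1
  ..#..|#  b4=1 t=0,i=1
  ...##|#  b3=1 t=0,i=5
  ...#.|.  b2=0 t=1,i=0
  ....#|#  b1=1 t=0,i=4
  .....|#  b0=1 t=1,i=15
  bits 01011100001010110010011001011011 = 1546331739

1546331739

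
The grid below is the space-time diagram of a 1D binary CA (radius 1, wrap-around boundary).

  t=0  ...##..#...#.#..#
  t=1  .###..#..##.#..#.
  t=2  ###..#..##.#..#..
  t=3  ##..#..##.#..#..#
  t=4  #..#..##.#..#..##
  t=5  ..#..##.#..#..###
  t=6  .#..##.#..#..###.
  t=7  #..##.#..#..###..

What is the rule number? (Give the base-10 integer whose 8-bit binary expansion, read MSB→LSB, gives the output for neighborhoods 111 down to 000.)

  [7] ### => #  t=1,i=2
  [6] ##. => .  t=0,i=4
  [5] #.# => #  t=0,i=12
  [4] #.. => .  t=0,i=0
  [3] .## => #  t=0,i=3
  [2] .#. => .  t=0,i=7
  [1] ..# => #  t=0,i=2
  [0] ... => #  t=0,i=1
  bits 10101011 = 171

171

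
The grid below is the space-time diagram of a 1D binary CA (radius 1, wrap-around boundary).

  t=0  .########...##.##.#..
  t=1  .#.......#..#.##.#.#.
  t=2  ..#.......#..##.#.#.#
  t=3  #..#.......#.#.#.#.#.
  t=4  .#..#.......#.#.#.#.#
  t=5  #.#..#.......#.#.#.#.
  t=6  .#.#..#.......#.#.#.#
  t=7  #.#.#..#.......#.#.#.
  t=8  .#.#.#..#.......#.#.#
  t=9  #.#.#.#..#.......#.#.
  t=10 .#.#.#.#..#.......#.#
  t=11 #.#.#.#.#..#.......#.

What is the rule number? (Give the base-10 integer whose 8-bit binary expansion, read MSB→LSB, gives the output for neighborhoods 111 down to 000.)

56

  [7] ### => .  t=0,i=2
  [6] ##. => .  t=0,i=8
  [5] #.# => #  t=0,i=14
  [4] #.. => #  t=0,i=9
  [3] .## => #  t=0,i=1
  [2] .#. => .  t=0,i=18
  [1] ..# => .  t=0,i=0
  [0] ... => .  t=0,i=10
  bits 00111000 = 56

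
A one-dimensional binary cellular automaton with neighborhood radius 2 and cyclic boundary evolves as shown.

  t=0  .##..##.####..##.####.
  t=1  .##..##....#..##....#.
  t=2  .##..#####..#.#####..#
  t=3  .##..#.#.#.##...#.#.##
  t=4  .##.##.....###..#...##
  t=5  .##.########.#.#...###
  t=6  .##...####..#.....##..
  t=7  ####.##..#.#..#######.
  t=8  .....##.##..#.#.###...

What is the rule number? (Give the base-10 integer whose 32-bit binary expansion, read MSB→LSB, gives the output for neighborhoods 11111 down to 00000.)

  [31] ##### => #  t=2,i=7
  [30] ####. => .  t=0,i=10
  [29] ###.# => .  t=5,i=11
  [28] ###.. => #  t=0,i=11
  [27] ##.## => .  t=0,i=7
  [26] ##.#. => #  t=5,i=12
  [25] ##..# => .  t=0,i=3
  [24] ##... => #  t=1,i=7
  [23] #.### => .  t=0,i=8
  [22] #.##. => #  t=2,i=1
  [21] #.#.# => .  t=3,i=7
  [20] #.#.. => .  t=5,i=15
  [19] #..## => .  t=0,i=0
  [18] #..#. => #  t=2,i=11
  [17] #...# => .  t=3,i=14
  [16] #.... => #  t=1,i=8
  [15] .#### => .  t=0,i=9
  [14] .###. => .  t=4,i=12
  [13] .##.# => #  t=0,i=6
  [12] .##.. => #  t=0,i=2
  [11] .#.## => .  t=2,i=0
  [10] .#.#. => .  t=3,i=6
  [9] .#..# => #  t=1,i=12
  [8] .#... => .  t=4,i=17
  [7] ..### => #  t=2,i=5
  [6] ..##. => #  t=0,i=1
  [5] ..#.# => #  t=2,i=12
  [4] ..#.. => .  t=1,i=11
  [3] ...## => #  t=4,i=10
  [2] ...#. => .  t=1,i=10
  [1] ....# => #  t=1,i=9
  [0] ..... => #  t=4,i=8
  bits 10010101010001010011001011101011 = 2504340203

2504340203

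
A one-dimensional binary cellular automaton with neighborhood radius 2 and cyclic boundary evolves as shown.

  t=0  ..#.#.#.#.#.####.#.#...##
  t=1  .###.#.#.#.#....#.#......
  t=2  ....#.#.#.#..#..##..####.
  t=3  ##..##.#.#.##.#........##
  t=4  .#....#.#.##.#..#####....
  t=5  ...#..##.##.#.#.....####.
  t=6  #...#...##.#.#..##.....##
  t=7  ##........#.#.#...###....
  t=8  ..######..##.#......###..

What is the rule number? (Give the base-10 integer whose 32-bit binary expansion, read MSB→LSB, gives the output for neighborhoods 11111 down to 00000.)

  #####|.  b31=0 t=4,i=18
  ####.|.  b30=0 t=0,i=14
  ###.#|.  b29=0 t=0,i=15
  ###..|#  b28=1 t=2,i=23
  ##.##|#  b27=1 t=5,i=8
  ##.#.|#  b26=1 t=0,i=16
  ##..#|.  b25=0 t=0,i=0
  ##...|#  b24=1 t=2,i=24
  #.###|.  b23=0 t=0,i=12
  #.##.|#  b22=1 t=3,i=11
  #.#.#|.  b21=0 t=0,i=4
  #.#..|.  b20=0 t=0,i=19
  #..##|.  b19=0 t=2,i=15
  #..#.|#  b18=1 t=0,i=1
  #...#|.  b17=0 t=0,i=21
  #....|#  b16=1 t=1,i=13
  .####|.  b15=0 t=0,i=13
  .###.|.  b14=0 t=1,i=2
  .##.#|.  b13=0 t=3,i=5
  .##..|.  b12=0 t=0,i=24
  .#.##|#  b11=1 t=0,i=11
  .#.#.|#  b10=1 t=0,i=3
  .#..#|#  b9=1 t=2,i=11
  .#...|.  b8=0 t=0,i=20
  ..###|.  b7=0 t=1,i=1
  ..##.|.  b6=0 t=0,i=23
  ..#.#|#  b5=1 t=0,i=2
  ..#..|.  b4=0 t=2,i=13
  ...##|.  b3=0 t=0,i=22
  ...#.|.  b2=0 t=1,i=15
  ....#|.  b1=0 t=1,i=14
  .....|#  b0=1 t=1,i=21
  bits 00011101010001010000111000100001 = 491064865

491064865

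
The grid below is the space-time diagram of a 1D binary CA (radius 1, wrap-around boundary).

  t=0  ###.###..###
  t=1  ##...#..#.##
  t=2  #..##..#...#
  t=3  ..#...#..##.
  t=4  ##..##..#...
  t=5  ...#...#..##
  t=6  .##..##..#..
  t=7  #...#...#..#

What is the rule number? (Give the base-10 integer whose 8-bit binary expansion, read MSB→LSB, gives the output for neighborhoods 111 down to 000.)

  nb ###: next=#  (t=0,i=0, bit7=1)
  nb ##.: next=.  (t=0,i=2, bit6=0)
  nb #.#: next=.  (t=0,i=3, bit5=0)
  nb #..: next=.  (t=0,i=7, bit4=0)
  nb .##: next=.  (t=0,i=4, bit3=0)
  nb .#.: next=.  (t=1,i=5, bit2=0)
  nb ..#: next=#  (t=0,i=8, bit1=1)
  nb ...: next=#  (t=1,i=3, bit0=1)
  bits 10000011 = 131

131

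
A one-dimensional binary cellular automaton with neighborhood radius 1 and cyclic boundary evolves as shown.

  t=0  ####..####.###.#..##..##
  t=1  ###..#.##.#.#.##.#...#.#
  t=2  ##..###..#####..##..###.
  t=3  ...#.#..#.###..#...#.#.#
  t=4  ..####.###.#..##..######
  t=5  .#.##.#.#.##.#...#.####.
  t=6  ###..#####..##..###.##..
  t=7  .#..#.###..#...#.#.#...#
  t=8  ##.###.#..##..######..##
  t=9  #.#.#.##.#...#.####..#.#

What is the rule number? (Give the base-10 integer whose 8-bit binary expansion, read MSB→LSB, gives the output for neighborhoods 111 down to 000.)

  [7] ### => #  t=0,i=0
  [6] ##. => .  t=0,i=3
  [5] #.# => #  t=0,i=10
  [4] #.. => .  t=0,i=4
  [3] .## => .  t=0,i=6
  [2] .#. => #  t=0,i=15
  [1] ..# => #  t=0,i=5
  [0] ... => .  t=1,i=19
  bits 10100110 = 166

166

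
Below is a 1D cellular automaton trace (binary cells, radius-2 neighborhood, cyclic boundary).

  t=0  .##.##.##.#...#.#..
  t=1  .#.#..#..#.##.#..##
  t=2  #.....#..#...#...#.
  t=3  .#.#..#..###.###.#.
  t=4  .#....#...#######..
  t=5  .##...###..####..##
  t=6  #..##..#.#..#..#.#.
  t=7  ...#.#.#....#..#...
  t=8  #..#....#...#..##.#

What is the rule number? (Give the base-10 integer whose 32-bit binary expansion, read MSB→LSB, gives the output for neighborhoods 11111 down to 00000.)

2944582001

  #####|#  b31=1 t=4,i=12
  ####.|.  b30=0 t=4,i=15
  ###.#|#  b29=1 t=3,i=11
  ###..|.  b28=0 t=4,i=16
  ##.##|#  b27=1 t=0,i=3
  ##.#.|#  b26=1 t=0,i=9
  ##..#|#  b25=1 t=5,i=9
  ##...|#  b24=1 t=4,i=17
  #.###|#  b23=1 t=3,i=13
  #.##.|.  b22=0 t=0,i=4
  #.#.#|.  b21=0 t=1,i=1
  #.#..|.  b20=0 t=0,i=10
  #..##|.  b19=0 t=1,i=16
  #..#.|.  b18=0 t=1,i=5
  #...#|#  b17=1 t=0,i=12
  #....|.  b16=0 t=2,i=2
  .####|#  b15=1 t=4,i=11
  .###.|#  b14=1 t=3,i=10
  .##.#|.  b13=0 t=0,i=2
  .##..|.  b12=0 t=5,i=2
  .#.##|.  b11=0 t=1,i=10
  .#.#.|.  b10=0 t=0,i=15
  .#..#|.  b9=0 t=1,i=4
  .#...|#  b8=1 t=0,i=11
  ..###|.  b7=0 t=3,i=9
  ..##.|#  b6=1 t=0,i=1
  ..#.#|#  b5=1 t=0,i=14
  ..#..|#  b4=1 t=1,i=6
  ...##|.  b3=0 t=0,i=0
  ...#.|.  b2=0 t=0,i=13
  ....#|.  b1=0 t=2,i=4
  .....|#  b0=1 t=2,i=3
  bits 10101111100000101100000101110001 = 2944582001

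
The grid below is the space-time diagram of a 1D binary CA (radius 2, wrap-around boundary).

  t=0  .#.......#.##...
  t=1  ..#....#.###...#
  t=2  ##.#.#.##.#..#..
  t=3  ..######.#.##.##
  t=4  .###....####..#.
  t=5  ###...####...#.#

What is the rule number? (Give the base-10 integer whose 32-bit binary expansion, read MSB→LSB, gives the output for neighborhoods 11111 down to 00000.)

74370986

  ##### -> .   bit 31 = 0  t=3,i=4
  ####. -> .   bit 30 = 0  t=3,i=6
  ###.# -> .   bit 29 = 0  t=3,i=7
  ###.. -> .   bit 28 = 0  t=1,i=11
  ##.## -> .   bit 27 = 0  t=3,i=13
  ##.#. -> #   bit 26 = 1  t=2,i=2
  ##..# -> .   bit 25 = 0  t=3,i=0
  ##... -> .   bit 24 = 0  t=0,i=13
  #.### -> .   bit 23 = 0  t=1,i=9
  #.##. -> #   bit 22 = 1  t=0,i=11
  #.#.# -> #   bit 21 = 1  t=2,i=3
  #.#.. -> .   bit 20 = 0  t=2,i=10
  #..## -> #   bit 19 = 1  t=2,i=15
  #..#. -> #   bit 18 = 1  t=1,i=1
  #...# -> #   bit 17 = 1  t=1,i=13
  #.... -> .   bit 16 = 0  t=0,i=3
  .#### -> #   bit 15 = 1  t=3,i=3
  .###. -> #   bit 14 = 1  t=1,i=10
  .##.# -> .   bit 13 = 0  t=2,i=1
  .##.. -> .   bit 12 = 0  t=0,i=12
  .#.## -> #   bit 11 = 1  t=0,i=10
  .#.#. -> #   bit 10 = 1  t=2,i=4
  .#..# -> #   bit 9 = 1  t=1,i=0
  .#... -> #   bit 8 = 1  t=0,i=2
  ..### -> #   bit 7 = 1  t=3,i=2
  ..##. -> .   bit 6 = 0  t=2,i=0
  ..#.# -> #   bit 5 = 1  t=0,i=9
  ..#.. -> .   bit 4 = 0  t=0,i=1
  ...## -> #   bit 3 = 1  t=4,i=7
  ...#. -> .   bit 2 = 0  t=0,i=0
  ....# -> #   bit 1 = 1  t=0,i=7
  ..... -> .   bit 0 = 0  t=0,i=4
  bits 00000100011011101100111110101010 = 74370986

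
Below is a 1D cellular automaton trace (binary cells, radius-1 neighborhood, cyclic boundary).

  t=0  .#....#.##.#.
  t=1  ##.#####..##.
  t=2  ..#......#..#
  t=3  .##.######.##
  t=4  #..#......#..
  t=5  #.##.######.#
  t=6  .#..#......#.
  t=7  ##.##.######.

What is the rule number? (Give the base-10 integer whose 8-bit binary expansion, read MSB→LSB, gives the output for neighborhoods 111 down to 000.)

  ###|.  b7=0 t=1,i=4
  ##.|.  b6=0 t=0,i=9
  #.#|#  b5=1 t=0,i=7
  #..|.  b4=0 t=0,i=2
  .##|.  b3=0 t=0,i=8
  .#.|#  b2=1 t=0,i=1
  ..#|#  b1=1 t=0,i=0
  ...|#  b0=1 t=0,i=3
  bits 00100111 = 39

39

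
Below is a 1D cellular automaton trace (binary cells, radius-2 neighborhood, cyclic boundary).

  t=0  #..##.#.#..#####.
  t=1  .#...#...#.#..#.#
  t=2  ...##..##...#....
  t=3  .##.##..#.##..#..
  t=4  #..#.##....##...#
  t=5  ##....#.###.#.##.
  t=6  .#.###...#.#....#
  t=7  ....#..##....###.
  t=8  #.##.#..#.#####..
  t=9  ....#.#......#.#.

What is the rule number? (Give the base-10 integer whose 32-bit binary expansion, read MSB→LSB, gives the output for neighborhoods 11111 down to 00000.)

1308840590

  ##### -> .   bit 31 = 0  t=0,i=13
  ####. -> #   bit 30 = 1  t=0,i=14
  ###.# -> .   bit 29 = 0  t=0,i=15
  ###.. -> .   bit 28 = 0  t=6,i=5
  ##.## -> #   bit 27 = 1  t=3,i=3
  ##.#. -> #   bit 26 = 1  t=0,i=5
  ##..# -> #   bit 25 = 1  t=2,i=5
  ##... -> .   bit 24 = 0  t=2,i=9
  #.### -> .   bit 23 = 0  t=5,i=8
  #.##. -> .   bit 22 = 0  t=3,i=4
  #.#.# -> .   bit 21 = 0  t=0,i=6
  #.#.. -> .   bit 20 = 0  t=0,i=0
  #..## -> .   bit 19 = 0  t=0,i=2
  #..#. -> .   bit 18 = 0  t=1,i=13
  #...# -> #   bit 17 = 1  t=1,i=3
  #.... -> #   bit 16 = 1  t=2,i=14
  .#### -> .   bit 15 = 0  t=0,i=12
  .###. -> #   bit 14 = 1  t=5,i=9
  .##.# -> .   bit 13 = 0  t=0,i=4
  .##.. -> #   bit 12 = 1  t=2,i=4
  .#.## -> .   bit 11 = 0  t=3,i=9
  .#.#. -> .   bit 10 = 0  t=0,i=7
  .#..# -> #   bit 9 = 1  t=0,i=1
  .#... -> .   bit 8 = 0  t=1,i=2
  ..### -> #   bit 7 = 1  t=0,i=11
  ..##. -> .   bit 6 = 0  t=0,i=3
  ..#.# -> .   bit 5 = 0  t=1,i=9
  ..#.. -> .   bit 4 = 0  t=1,i=5
  ...## -> #   bit 3 = 1  t=2,i=2
  ...#. -> #   bit 2 = 1  t=1,i=4
  ....# -> #   bit 1 = 1  t=2,i=1
  ..... -> .   bit 0 = 0  t=2,i=0
  bits 01001110000000110101001010001110 = 1308840590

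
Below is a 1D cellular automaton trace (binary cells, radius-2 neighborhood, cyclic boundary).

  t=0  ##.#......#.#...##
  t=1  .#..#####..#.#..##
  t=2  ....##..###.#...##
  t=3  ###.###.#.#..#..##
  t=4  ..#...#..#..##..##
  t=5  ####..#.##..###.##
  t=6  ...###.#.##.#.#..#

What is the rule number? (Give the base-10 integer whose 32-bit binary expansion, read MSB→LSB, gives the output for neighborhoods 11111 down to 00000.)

856014291

  ##### -> .   bit 31 = 0  t=1,i=6
  ####. -> .   bit 30 = 0  t=0,i=0
  ###.# -> #   bit 29 = 1  t=0,i=1
  ###.. -> #   bit 28 = 1  t=1,i=8
  ##.## -> .   bit 27 = 0  t=3,i=3
  ##.#. -> .   bit 26 = 0  t=0,i=2
  ##..# -> #   bit 25 = 1  t=1,i=9
  ##... -> #   bit 24 = 1  t=2,i=0
  #.### -> .   bit 23 = 0  t=3,i=4
  #.##. -> .   bit 22 = 0  t=5,i=8
  #.#.# -> .   bit 21 = 0  t=3,i=8
  #.#.. -> .   bit 20 = 0  t=0,i=3
  #..## -> .   bit 19 = 0  t=1,i=3
  #..#. -> #   bit 18 = 1  t=1,i=10
  #...# -> .   bit 17 = 0  t=0,i=14
  #.... -> #   bit 16 = 1  t=0,i=5
  .#### -> #   bit 15 = 1  t=0,i=17
  .###. -> .   bit 14 = 0  t=2,i=9
  .##.# -> #   bit 13 = 1  t=1,i=17
  .##.. -> #   bit 12 = 1  t=2,i=5
  .#.## -> #   bit 11 = 1  t=5,i=7
  .#.#. -> #   bit 10 = 1  t=0,i=11
  .#..# -> .   bit 9 = 0  t=1,i=2
  .#... -> #   bit 8 = 1  t=0,i=4
  ..### -> #   bit 7 = 1  t=0,i=16
  ..##. -> #   bit 6 = 1  t=1,i=16
  ..#.# -> .   bit 5 = 0  t=0,i=10
  ..#.. -> #   bit 4 = 1  t=3,i=13
  ...## -> .   bit 3 = 0  t=0,i=15
  ...#. -> .   bit 2 = 0  t=0,i=9
  ....# -> #   bit 1 = 1  t=0,i=8
  ..... -> #   bit 0 = 1  t=0,i=6
  bits 00110011000001011011110111010011 = 856014291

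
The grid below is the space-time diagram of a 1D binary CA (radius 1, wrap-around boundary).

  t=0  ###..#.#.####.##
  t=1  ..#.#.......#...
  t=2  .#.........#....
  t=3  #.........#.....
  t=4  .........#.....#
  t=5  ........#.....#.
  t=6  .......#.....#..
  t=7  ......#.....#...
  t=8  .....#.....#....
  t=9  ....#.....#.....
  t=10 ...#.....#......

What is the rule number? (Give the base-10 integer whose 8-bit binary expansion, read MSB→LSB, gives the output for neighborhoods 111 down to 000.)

66

  [7] ### => .  t=0,i=0
  [6] ##. => #  t=0,i=2
  [5] #.# => .  t=0,i=6
  [4] #.. => .  t=0,i=3
  [3] .## => .  t=0,i=9
  [2] .#. => .  t=0,i=5
  [1] ..# => #  t=0,i=4
  [0] ... => .  t=1,i=0
  bits 01000010 = 66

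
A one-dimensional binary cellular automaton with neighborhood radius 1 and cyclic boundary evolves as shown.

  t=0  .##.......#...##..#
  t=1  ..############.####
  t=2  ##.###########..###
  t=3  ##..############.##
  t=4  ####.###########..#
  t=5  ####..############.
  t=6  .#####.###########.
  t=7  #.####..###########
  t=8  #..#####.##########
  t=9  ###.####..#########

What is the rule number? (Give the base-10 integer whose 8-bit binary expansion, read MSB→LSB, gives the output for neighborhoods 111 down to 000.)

  ###|#  b7=1 t=1,i=3
  ##.|#  b6=1 t=0,i=2
  #.#|.  b5=0 t=0,i=0
  #..|#  b4=1 t=0,i=3
  .##|.  b3=0 t=0,i=1
  .#.|#  b2=1 t=0,i=10
  ..#|#  b1=1 t=0,i=9
  ...|#  b0=1 t=0,i=4
  bits 11010111 = 215

215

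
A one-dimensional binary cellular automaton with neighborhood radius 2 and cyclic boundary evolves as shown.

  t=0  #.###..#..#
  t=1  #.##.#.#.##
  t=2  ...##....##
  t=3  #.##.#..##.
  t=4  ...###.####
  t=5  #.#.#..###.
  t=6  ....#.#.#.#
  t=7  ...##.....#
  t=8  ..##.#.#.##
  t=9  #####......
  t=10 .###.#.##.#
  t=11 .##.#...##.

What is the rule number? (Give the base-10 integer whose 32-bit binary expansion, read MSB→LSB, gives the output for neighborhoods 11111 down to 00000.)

3348684925

  [31] ##### => #  t=9,i=2
  [30] ####. => #  t=4,i=9
  [29] ###.# => .  t=1,i=0
  [28] ###.. => .  t=0,i=4
  [27] ##.## => .  t=0,i=1
  [26] ##.#. => #  t=1,i=4
  [25] ##..# => #  t=0,i=5
  [24] ##... => #  t=2,i=0
  [23] #.### => #  t=0,i=2
  [22] #.##. => .  t=1,i=2
  [21] #.#.# => .  t=1,i=5
  [20] #.#.. => #  t=3,i=5
  [19] #..## => #  t=0,i=9
  [18] #..#. => .  t=0,i=6
  [17] #...# => .  t=2,i=1
  [16] #.... => .  t=2,i=6
  [15] .#### => #  t=4,i=8
  [14] .###. => #  t=0,i=3
  [13] .##.# => #  t=0,i=0
  [12] .##.. => .  t=2,i=4
  [11] .#.## => .  t=1,i=8
  [10] .#.#. => .  t=1,i=6
  [9] .#..# => .  t=0,i=8
  [8] .#... => .  t=6,i=0
  [7] ..### => .  t=4,i=3
  [6] ..##. => #  t=0,i=10
  [5] ..#.# => #  t=6,i=4
  [4] ..#.. => #  t=0,i=7
  [3] ...## => #  t=2,i=2
  [2] ...#. => #  t=6,i=3
  [1] ....# => .  t=2,i=7
  [0] ..... => #  t=7,i=7
  bits 11000111100110001110000001111101 = 3348684925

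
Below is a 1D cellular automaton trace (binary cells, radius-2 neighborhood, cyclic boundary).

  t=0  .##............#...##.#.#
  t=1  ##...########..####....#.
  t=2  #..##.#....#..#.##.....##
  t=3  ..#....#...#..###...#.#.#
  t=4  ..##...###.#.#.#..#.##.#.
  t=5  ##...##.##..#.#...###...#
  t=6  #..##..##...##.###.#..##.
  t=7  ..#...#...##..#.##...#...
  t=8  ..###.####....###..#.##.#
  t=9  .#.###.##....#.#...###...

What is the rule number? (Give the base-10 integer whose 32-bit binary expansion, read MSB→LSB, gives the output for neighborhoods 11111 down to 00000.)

1749732665

  #####|.  b31=0 t=1,i=7
  ####.|#  b30=1 t=1,i=11
  ###.#|#  b29=1 t=4,i=9
  ###..|.  b28=0 t=1,i=12
  ##.##|#  b27=1 t=5,i=7
  ##.#.|.  b26=0 t=0,i=21
  ##..#|.  b25=0 t=1,i=13
  ##...|.  b24=0 t=0,i=3
  #.###|.  b23=0 t=6,i=15
  #.##.|#  b22=1 t=0,i=1
  #.#.#|.  b21=0 t=0,i=22
  #.#..|.  b20=0 t=2,i=6
  #..##|#  b19=1 t=1,i=14
  #..#.|.  b18=0 t=2,i=13
  #...#|#  b17=1 t=0,i=17
  #....|.  b16=0 t=0,i=4
  .####|#  b15=1 t=1,i=6
  .###.|#  b14=1 t=2,i=24
  .##.#|.  b13=0 t=0,i=20
  .##..|.  b12=0 t=0,i=2
  .#.##|#  b11=1 t=0,i=0
  .#.#.|#  b10=1 t=0,i=23
  .#..#|.  b9=0 t=2,i=12
  .#...|#  b8=1 t=0,i=16
  ..###|.  b7=0 t=1,i=5
  ..##.|.  b6=0 t=0,i=19
  ..#.#|#  b5=1 t=1,i=23
  ..#..|#  b4=1 t=0,i=15
  ...##|#  b3=1 t=0,i=18
  ...#.|.  b2=0 t=0,i=14
  ....#|.  b1=0 t=0,i=13
  .....|#  b0=1 t=0,i=5
  bits 01101000010010101100110100111001 = 1749732665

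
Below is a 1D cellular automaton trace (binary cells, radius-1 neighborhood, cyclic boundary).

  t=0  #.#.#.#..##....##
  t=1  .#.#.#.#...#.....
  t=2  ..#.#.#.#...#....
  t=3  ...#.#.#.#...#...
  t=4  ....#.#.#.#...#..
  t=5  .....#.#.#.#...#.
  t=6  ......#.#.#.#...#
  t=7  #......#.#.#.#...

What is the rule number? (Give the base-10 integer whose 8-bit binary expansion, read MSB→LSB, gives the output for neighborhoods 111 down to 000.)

48

  ### -> .   bit 7 = 0  t=0,i=16
  ##. -> .   bit 6 = 0  t=0,i=0
  #.# -> #   bit 5 = 1  t=0,i=1
  #.. -> #   bit 4 = 1  t=0,i=7
  .## -> .   bit 3 = 0  t=0,i=9
  .#. -> .   bit 2 = 0  t=0,i=2
  ..# -> .   bit 1 = 0  t=0,i=8
  ... -> .   bit 0 = 0  t=0,i=12
  bits 00110000 = 48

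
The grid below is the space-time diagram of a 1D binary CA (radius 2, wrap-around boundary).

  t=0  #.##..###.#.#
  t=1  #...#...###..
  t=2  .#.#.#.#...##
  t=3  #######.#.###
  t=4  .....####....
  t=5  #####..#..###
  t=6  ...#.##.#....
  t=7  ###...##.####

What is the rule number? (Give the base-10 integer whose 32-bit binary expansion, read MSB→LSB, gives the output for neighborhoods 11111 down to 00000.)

1713710927

  ##### -> .   bit 31 = 0  t=3,i=0
  ####. -> #   bit 30 = 1  t=3,i=5
  ###.# -> #   bit 29 = 1  t=0,i=8
  ###.. -> .   bit 28 = 0  t=1,i=10
  ##.## -> .   bit 27 = 0  t=0,i=1
  ##.#. -> #   bit 26 = 1  t=0,i=9
  ##..# -> #   bit 25 = 1  t=0,i=4
  ##... -> .   bit 24 = 0  t=4,i=9
  #.### -> .   bit 23 = 0  t=3,i=10
  #.##. -> .   bit 22 = 0  t=0,i=2
  #.#.# -> #   bit 21 = 1  t=0,i=10
  #.#.. -> .   bit 20 = 0  t=2,i=7
  #..## -> .   bit 19 = 0  t=0,i=5
  #..#. -> #   bit 18 = 1  t=1,i=12
  #...# -> .   bit 17 = 0  t=1,i=2
  #.... -> #   bit 16 = 1  t=4,i=10
  .#### -> .   bit 15 = 0  t=3,i=11
  .###. -> .   bit 14 = 0  t=0,i=7
  .##.# -> #   bit 13 = 1  t=0,i=0
  .##.. -> .   bit 12 = 0  t=0,i=3
  .#.## -> .   bit 11 = 0  t=0,i=11
  .#.#. -> #   bit 10 = 1  t=2,i=2
  .#..# -> #   bit 9 = 1  t=5,i=8
  .#... -> #   bit 8 = 1  t=1,i=1
  ..### -> .   bit 7 = 0  t=0,i=6
  ..##. -> #   bit 6 = 1  t=2,i=11
  ..#.# -> .   bit 5 = 0  t=6,i=3
  ..#.. -> .   bit 4 = 0  t=1,i=0
  ...## -> #   bit 3 = 1  t=1,i=7
  ...#. -> #   bit 2 = 1  t=1,i=3
  ....# -> #   bit 1 = 1  t=4,i=3
  ..... -> #   bit 0 = 1  t=4,i=0
  bits 01100110001001010010011101001111 = 1713710927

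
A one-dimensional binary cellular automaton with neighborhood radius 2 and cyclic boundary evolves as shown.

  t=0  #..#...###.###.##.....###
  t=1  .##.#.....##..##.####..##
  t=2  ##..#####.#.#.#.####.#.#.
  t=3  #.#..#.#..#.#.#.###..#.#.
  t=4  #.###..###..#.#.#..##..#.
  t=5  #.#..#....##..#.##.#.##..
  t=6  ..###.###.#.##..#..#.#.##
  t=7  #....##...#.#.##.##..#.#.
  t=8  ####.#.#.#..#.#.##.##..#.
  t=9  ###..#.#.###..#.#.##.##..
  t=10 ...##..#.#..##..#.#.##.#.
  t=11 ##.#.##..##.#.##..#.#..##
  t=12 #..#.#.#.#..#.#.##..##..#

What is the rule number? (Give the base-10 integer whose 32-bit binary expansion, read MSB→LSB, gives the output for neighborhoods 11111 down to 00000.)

  ##### -> .   bit 31 = 0  t=2,i=6
  ####. -> #   bit 30 = 1  t=0,i=24
  ###.# -> .   bit 29 = 0  t=0,i=9
  ###.. -> .   bit 28 = 0  t=0,i=0
  ##.## -> #   bit 27 = 1  t=0,i=10
  ##.#. -> .   bit 26 = 0  t=1,i=3
  ##..# -> #   bit 25 = 1  t=0,i=1
  ##... -> #   bit 24 = 1  t=0,i=17
  #.### -> #   bit 23 = 1  t=0,i=11
  #.##. -> #   bit 22 = 1  t=0,i=15
  #.#.# -> #   bit 21 = 1  t=2,i=10
  #.#.. -> #   bit 20 = 1  t=1,i=4
  #..## -> .   bit 19 = 0  t=1,i=13
  #..#. -> #   bit 18 = 1  t=0,i=2
  #...# -> .   bit 17 = 0  t=0,i=5
  #.... -> #   bit 16 = 1  t=0,i=18
  .#### -> #   bit 15 = 1  t=0,i=23
  .###. -> .   bit 14 = 0  t=0,i=8
  .##.# -> .   bit 13 = 0  t=1,i=2
  .##.. -> .   bit 12 = 0  t=0,i=16
  .#.## -> .   bit 11 = 0  t=2,i=15
  .#.#. -> .   bit 10 = 0  t=2,i=11
  .#..# -> #   bit 9 = 1  t=3,i=3
  .#... -> #   bit 8 = 1  t=0,i=4
  ..### -> .   bit 7 = 0  t=0,i=7
  ..##. -> #   bit 6 = 1  t=1,i=10
  ..#.# -> .   bit 5 = 0  t=3,i=5
  ..#.. -> .   bit 4 = 0  t=0,i=3
  ...## -> .   bit 3 = 0  t=0,i=6
  ...#. -> #   bit 2 = 1  t=7,i=9
  ....# -> #   bit 1 = 1  t=0,i=20
  ..... -> #   bit 0 = 1  t=0,i=19
  bits 01001011111101011000001101000111 = 1274381127

1274381127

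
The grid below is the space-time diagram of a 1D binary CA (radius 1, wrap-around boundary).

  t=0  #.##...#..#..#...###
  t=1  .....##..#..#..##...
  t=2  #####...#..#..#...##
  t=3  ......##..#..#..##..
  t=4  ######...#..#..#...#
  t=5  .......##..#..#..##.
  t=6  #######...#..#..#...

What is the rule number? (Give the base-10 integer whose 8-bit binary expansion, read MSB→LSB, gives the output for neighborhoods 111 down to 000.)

  ### -> .   bit 7 = 0  t=0,i=18
  ##. -> .   bit 6 = 0  t=0,i=0
  #.# -> .   bit 5 = 0  t=0,i=1
  #.. -> .   bit 4 = 0  t=0,i=4
  .## -> .   bit 3 = 0  t=0,i=2
  .#. -> .   bit 2 = 0  t=0,i=7
  ..# -> #   bit 1 = 1  t=0,i=6
  ... -> #   bit 0 = 1  t=0,i=5
  bits 00000011 = 3

3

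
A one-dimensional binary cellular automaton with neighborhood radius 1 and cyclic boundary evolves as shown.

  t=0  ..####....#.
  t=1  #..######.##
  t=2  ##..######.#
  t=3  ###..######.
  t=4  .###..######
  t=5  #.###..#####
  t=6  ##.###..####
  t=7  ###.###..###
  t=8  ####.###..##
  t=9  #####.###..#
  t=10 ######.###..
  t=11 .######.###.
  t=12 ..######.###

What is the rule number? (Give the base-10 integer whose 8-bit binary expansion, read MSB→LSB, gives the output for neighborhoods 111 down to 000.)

245

  ###|#  b7=1 t=0,i=3
  ##.|#  b6=1 t=0,i=5
  #.#|#  b5=1 t=1,i=9
  #..|#  b4=1 t=0,i=6
  .##|.  b3=0 t=0,i=2
  .#.|#  b2=1 t=0,i=10
  ..#|.  b1=0 t=0,i=1
  ...|#  b0=1 t=0,i=0
  bits 11110101 = 245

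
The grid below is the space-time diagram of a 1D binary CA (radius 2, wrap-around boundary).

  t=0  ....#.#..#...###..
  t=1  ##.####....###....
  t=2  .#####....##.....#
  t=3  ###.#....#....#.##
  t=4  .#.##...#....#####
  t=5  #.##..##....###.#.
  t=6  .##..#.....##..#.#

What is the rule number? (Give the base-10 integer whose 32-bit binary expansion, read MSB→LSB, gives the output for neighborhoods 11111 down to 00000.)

1289399469

  #####|.  b31=0 t=2,i=3
  ####.|#  b30=1 t=1,i=5
  ###.#|.  b29=0 t=3,i=2
  ###..|.  b28=0 t=0,i=15
  ##.##|#  b27=1 t=1,i=2
  ##.#.|#  b26=1 t=3,i=3
  ##..#|.  b25=0 t=5,i=4
  ##...|.  b24=0 t=0,i=16
  #.###|#  b23=1 t=1,i=3
  #.##.|#  b22=1 t=4,i=3
  #.#.#|.  b21=0 t=4,i=1
  #.#..|#  b20=1 t=0,i=6
  #..##|#  b19=1 t=5,i=5
  #..#.|.  b18=0 t=0,i=8
  #...#|#  b17=1 t=0,i=11
  #....|.  b16=0 t=0,i=17
  .####|#  b15=1 t=1,i=4
  .###.|.  b14=0 t=0,i=14
  .##.#|#  b13=1 t=1,i=1
  .##..|.  b12=0 t=2,i=11
  .#.##|#  b11=1 t=2,i=0
  .#.#.|#  b10=1 t=0,i=5
  .#..#|.  b9=0 t=0,i=7
  .#...|.  b8=0 t=0,i=10
  ..###|#  b7=1 t=0,i=13
  ..##.|.  b6=0 t=1,i=0
  ..#.#|#  b5=1 t=0,i=4
  ..#..|.  b4=0 t=0,i=9
  ...##|#  b3=1 t=0,i=12
  ...#.|#  b2=1 t=0,i=3
  ....#|.  b1=0 t=0,i=2
  .....|#  b0=1 t=0,i=0
  bits 01001100110110101010110010101101 = 1289399469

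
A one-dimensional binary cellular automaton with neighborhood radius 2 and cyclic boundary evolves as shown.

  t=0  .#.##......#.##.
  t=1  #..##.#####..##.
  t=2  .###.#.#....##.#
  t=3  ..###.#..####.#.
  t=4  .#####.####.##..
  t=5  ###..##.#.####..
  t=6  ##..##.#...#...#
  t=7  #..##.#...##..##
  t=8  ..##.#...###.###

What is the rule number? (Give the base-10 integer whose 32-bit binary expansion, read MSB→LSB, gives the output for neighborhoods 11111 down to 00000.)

  #####|.  b31=0 t=1,i=8
  ####.|.  b30=0 t=1,i=9
  ###.#|#  b29=1 t=2,i=3
  ###..|.  b28=0 t=1,i=10
  ##.##|#  b27=1 t=1,i=5
  ##.#.|#  b26=1 t=1,i=15
  ##..#|.  b25=0 t=0,i=15
  ##...|.  b24=0 t=0,i=5
  #.###|.  b23=0 t=1,i=6
  #.##.|#  b22=1 t=0,i=3
  #.#.#|.  b21=0 t=2,i=5
  #.#..|.  b20=0 t=1,i=0
  #..##|#  b19=1 t=1,i=2
  #..#.|#  b18=1 t=0,i=0
  #...#|.  b17=0 t=3,i=0
  #....|#  b16=1 t=0,i=6
  .####|#  b15=1 t=1,i=7
  .###.|#  b14=1 t=2,i=2
  .##.#|.  b13=0 t=1,i=4
  .##..|#  b12=1 t=0,i=4
  .#.##|.  b11=0 t=0,i=2
  .#.#.|#  b10=1 t=2,i=6
  .#..#|#  b9=1 t=1,i=1
  .#...|.  b8=0 t=2,i=8
  ..###|#  b7=1 t=3,i=2
  ..##.|#  b6=1 t=1,i=3
  ..#.#|.  b5=0 t=0,i=1
  ..#..|#  b4=1 t=6,i=11
  ...##|#  b3=1 t=2,i=11
  ...#.|#  b2=1 t=0,i=10
  ....#|#  b1=1 t=0,i=9
  .....|#  b0=1 t=0,i=7
  bits 00101100010011011101011011011111 = 743298783

743298783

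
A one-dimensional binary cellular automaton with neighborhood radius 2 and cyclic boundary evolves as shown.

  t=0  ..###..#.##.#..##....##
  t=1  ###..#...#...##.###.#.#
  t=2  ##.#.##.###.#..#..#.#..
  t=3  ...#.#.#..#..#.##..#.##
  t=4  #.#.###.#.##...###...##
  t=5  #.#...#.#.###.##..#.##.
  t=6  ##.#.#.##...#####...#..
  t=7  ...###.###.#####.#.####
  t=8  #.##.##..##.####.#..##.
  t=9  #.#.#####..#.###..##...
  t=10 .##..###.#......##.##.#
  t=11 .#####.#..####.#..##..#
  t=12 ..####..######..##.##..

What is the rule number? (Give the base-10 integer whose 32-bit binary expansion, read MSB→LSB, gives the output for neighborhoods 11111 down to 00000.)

3949565853

  #####|#  b31=1 t=6,i=14
  ####.|#  b30=1 t=1,i=1
  ###.#|#  b29=1 t=1,i=18
  ###..|.  b28=0 t=0,i=4
  ##.##|#  b27=1 t=1,i=15
  ##.#.|.  b26=0 t=0,i=11
  ##..#|#  b25=1 t=0,i=0
  ##...|#  b24=1 t=0,i=17
  #.###|.  b23=0 t=1,i=16
  #.##.|#  b22=1 t=0,i=9
  #.#.#|#  b21=1 t=1,i=20
  #.#..|.  b20=0 t=0,i=12
  #..##|#  b19=1 t=0,i=1
  #..#.|.  b18=0 t=0,i=6
  #...#|.  b17=0 t=1,i=7
  #....|#  b16=1 t=0,i=18
  .####|#  b15=1 t=1,i=0
  .###.|.  b14=0 t=0,i=3
  .##.#|.  b13=0 t=0,i=10
  .##..|#  b12=1 t=0,i=16
  .#.##|.  b11=0 t=0,i=8
  .#.#.|#  b10=1 t=2,i=19
  .#..#|#  b9=1 t=0,i=13
  .#...|#  b8=1 t=1,i=6
  ..###|#  b7=1 t=0,i=2
  ..##.|.  b6=0 t=0,i=15
  ..#.#|.  b5=0 t=0,i=7
  ..#..|#  b4=1 t=1,i=5
  ...##|#  b3=1 t=0,i=20
  ...#.|#  b2=1 t=1,i=8
  ....#|.  b1=0 t=0,i=19
  .....|#  b0=1 t=10,i=12
  bits 11101011011010011001011110011101 = 3949565853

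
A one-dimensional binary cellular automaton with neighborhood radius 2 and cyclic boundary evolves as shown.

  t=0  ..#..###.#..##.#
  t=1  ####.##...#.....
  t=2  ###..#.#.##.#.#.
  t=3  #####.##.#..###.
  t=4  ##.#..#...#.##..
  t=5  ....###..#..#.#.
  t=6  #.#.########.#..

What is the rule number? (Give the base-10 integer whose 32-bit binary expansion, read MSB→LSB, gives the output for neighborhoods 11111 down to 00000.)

1407567510

  ##### -> .   bit 31 = 0  t=3,i=2
  ####. -> #   bit 30 = 1  t=1,i=2
  ###.# -> .   bit 29 = 0  t=0,i=7
  ###.. -> #   bit 28 = 1  t=2,i=2
  ##.## -> .   bit 27 = 0  t=1,i=4
  ##.#. -> .   bit 26 = 0  t=0,i=8
  ##..# -> #   bit 25 = 1  t=2,i=3
  ##... -> #   bit 24 = 1  t=1,i=7
  #.### -> #   bit 23 = 1  t=2,i=0
  #.##. -> #   bit 22 = 1  t=1,i=5
  #.#.# -> #   bit 21 = 1  t=2,i=7
  #.#.. -> .   bit 20 = 0  t=0,i=9
  #..## -> .   bit 19 = 0  t=0,i=4
  #..#. -> #   bit 18 = 1  t=0,i=1
  #...# -> .   bit 17 = 0  t=1,i=8
  #.... -> #   bit 16 = 1  t=1,i=12
  .#### -> #   bit 15 = 1  t=1,i=1
  .###. -> #   bit 14 = 1  t=0,i=6
  .##.# -> .   bit 13 = 0  t=0,i=13
  .##.. -> .   bit 12 = 0  t=1,i=6
  .#.## -> .   bit 11 = 0  t=2,i=8
  .#.#. -> #   bit 10 = 1  t=2,i=6
  .#..# -> #   bit 9 = 1  t=0,i=0
  .#... -> .   bit 8 = 0  t=1,i=11
  ..### -> #   bit 7 = 1  t=0,i=5
  ..##. -> .   bit 6 = 0  t=0,i=12
  ..#.# -> .   bit 5 = 0  t=2,i=5
  ..#.. -> #   bit 4 = 1  t=0,i=2
  ...## -> .   bit 3 = 0  t=1,i=15
  ...#. -> #   bit 2 = 1  t=1,i=9
  ....# -> #   bit 1 = 1  t=1,i=14
  ..... -> .   bit 0 = 0  t=1,i=13
  bits 01010011111001011100011010010110 = 1407567510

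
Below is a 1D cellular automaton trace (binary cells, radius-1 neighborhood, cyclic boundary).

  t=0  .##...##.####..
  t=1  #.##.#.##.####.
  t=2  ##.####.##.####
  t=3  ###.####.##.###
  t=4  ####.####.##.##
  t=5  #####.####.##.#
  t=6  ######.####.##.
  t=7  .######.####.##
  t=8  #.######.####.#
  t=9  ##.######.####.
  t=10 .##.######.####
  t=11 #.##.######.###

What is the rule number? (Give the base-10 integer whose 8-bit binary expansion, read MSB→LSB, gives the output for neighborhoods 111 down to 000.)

  ### -> #   bit 7 = 1  t=0,i=10
  ##. -> #   bit 6 = 1  t=0,i=2
  #.# -> #   bit 5 = 1  t=0,i=8
  #.. -> #   bit 4 = 1  t=0,i=3
  .## -> .   bit 3 = 0  t=0,i=1
  .#. -> #   bit 2 = 1  t=1,i=0
  ..# -> #   bit 1 = 1  t=0,i=0
  ... -> .   bit 0 = 0  t=0,i=4
  bits 11110110 = 246

246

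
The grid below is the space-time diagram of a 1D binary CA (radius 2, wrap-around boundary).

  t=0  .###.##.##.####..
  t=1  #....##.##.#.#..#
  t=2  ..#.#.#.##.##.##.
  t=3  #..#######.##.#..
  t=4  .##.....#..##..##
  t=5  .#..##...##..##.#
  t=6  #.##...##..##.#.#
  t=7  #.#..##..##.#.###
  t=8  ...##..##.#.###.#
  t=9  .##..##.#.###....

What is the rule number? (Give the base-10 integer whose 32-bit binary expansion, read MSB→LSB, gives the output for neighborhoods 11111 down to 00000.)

1122971145

  nb #####: next=.  (t=3,i=5, bit31=0)
  nb ####.: next=#  (t=0,i=13, bit30=1)
  nb ###.#: next=.  (t=0,i=3, bit29=0)
  nb ###..: next=.  (t=0,i=14, bit28=0)
  nb ##.##: next=.  (t=0,i=4, bit27=0)
  nb ##.#.: next=.  (t=1,i=10, bit26=0)
  nb ##..#: next=#  (t=4,i=13, bit25=1)
  nb ##...: next=.  (t=0,i=15, bit24=0)
  nb #.###: next=#  (t=0,i=11, bit23=1)
  nb #.##.: next=#  (t=0,i=5, bit22=1)
  nb #.#.#: next=#  (t=1,i=11, bit21=1)
  nb #.#..: next=.  (t=1,i=13, bit20=0)
  nb #..##: next=#  (t=1,i=15, bit19=1)
  nb #..#.: next=#  (t=3,i=16, bit18=1)
  nb #...#: next=#  (t=0,i=16, bit17=1)
  nb #....: next=#  (t=1,i=2, bit16=1)
  nb .####: next=.  (t=0,i=12, bit15=0)
  nb .###.: next=.  (t=0,i=2, bit14=0)
  nb .##.#: next=#  (t=0,i=6, bit13=1)
  nb .##..: next=.  (t=1,i=0, bit12=0)
  nb .#.##: next=#  (t=2,i=7, bit11=1)
  nb .#.#.: next=#  (t=1,i=12, bit10=1)
  nb .#..#: next=#  (t=1,i=14, bit9=1)
  nb .#...: next=.  (t=8,i=0, bit8=0)
  nb ..###: next=.  (t=0,i=1, bit7=0)
  nb ..##.: next=.  (t=1,i=5, bit6=0)
  nb ..#.#: next=.  (t=2,i=2, bit5=0)
  nb ..#..: next=.  (t=3,i=0, bit4=0)
  nb ...##: next=#  (t=0,i=0, bit3=1)
  nb ...#.: next=.  (t=2,i=1, bit2=0)
  nb ....#: next=.  (t=1,i=3, bit1=0)
  nb .....: next=#  (t=4,i=5, bit0=1)
  bits 01000010111011110010111000001001 = 1122971145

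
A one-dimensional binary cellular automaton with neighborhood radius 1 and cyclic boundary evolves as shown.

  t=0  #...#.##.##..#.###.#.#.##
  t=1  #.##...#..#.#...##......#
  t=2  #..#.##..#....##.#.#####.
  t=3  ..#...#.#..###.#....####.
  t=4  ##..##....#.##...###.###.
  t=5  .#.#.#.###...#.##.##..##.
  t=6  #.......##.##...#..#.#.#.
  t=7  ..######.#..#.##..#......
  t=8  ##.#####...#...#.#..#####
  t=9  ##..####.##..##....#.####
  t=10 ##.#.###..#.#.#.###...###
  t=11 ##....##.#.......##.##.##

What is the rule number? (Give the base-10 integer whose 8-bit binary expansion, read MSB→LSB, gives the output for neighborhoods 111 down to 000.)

195

  ###|#  b7=1 t=0,i=16
  ##.|#  b6=1 t=0,i=0
  #.#|.  b5=0 t=0,i=5
  #..|.  b4=0 t=0,i=1
  .##|.  b3=0 t=0,i=6
  .#.|.  b2=0 t=0,i=4
  ..#|#  b1=1 t=0,i=3
  ...|#  b0=1 t=0,i=2
  bits 11000011 = 195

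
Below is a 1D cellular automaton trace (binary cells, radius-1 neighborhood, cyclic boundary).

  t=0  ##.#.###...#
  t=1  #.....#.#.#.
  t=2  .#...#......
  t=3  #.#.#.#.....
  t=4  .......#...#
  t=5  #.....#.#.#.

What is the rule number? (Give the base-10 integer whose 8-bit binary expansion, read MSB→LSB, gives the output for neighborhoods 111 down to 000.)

  ### -> #   bit 7 = 1  t=0,i=0
  ##. -> .   bit 6 = 0  t=0,i=1
  #.# -> .   bit 5 = 0  t=0,i=2
  #.. -> #   bit 4 = 1  t=0,i=8
  .## -> .   bit 3 = 0  t=0,i=5
  .#. -> .   bit 2 = 0  t=0,i=3
  ..# -> #   bit 1 = 1  t=0,i=10
  ... -> .   bit 0 = 0  t=0,i=9
  bits 10010010 = 146

146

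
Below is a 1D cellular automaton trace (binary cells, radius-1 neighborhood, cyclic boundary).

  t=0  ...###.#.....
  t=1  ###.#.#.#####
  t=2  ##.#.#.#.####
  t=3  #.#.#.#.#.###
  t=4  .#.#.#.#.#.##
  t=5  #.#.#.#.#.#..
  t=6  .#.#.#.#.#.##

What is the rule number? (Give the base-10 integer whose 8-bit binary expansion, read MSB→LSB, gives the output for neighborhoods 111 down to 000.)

179

  ### -> #   bit 7 = 1  t=0,i=4
  ##. -> .   bit 6 = 0  t=0,i=5
  #.# -> #   bit 5 = 1  t=0,i=6
  #.. -> #   bit 4 = 1  t=0,i=8
  .## -> .   bit 3 = 0  t=0,i=3
  .#. -> .   bit 2 = 0  t=0,i=7
  ..# -> #   bit 1 = 1  t=0,i=2
  ... -> #   bit 0 = 1  t=0,i=0
  bits 10110011 = 179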